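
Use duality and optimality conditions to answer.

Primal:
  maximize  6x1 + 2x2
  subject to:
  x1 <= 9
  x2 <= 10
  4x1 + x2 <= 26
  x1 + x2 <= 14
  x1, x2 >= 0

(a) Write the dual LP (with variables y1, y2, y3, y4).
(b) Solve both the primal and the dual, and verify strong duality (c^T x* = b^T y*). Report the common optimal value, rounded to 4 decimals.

The standard primal-dual pair for 'max c^T x s.t. A x <= b, x >= 0' is:
  Dual:  min b^T y  s.t.  A^T y >= c,  y >= 0.

So the dual LP is:
  minimize  9y1 + 10y2 + 26y3 + 14y4
  subject to:
    y1 + 4y3 + y4 >= 6
    y2 + y3 + y4 >= 2
    y1, y2, y3, y4 >= 0

Solving the primal: x* = (4, 10).
  primal value c^T x* = 44.
Solving the dual: y* = (0, 0.5, 1.5, 0).
  dual value b^T y* = 44.
Strong duality: c^T x* = b^T y*. Confirmed.

44


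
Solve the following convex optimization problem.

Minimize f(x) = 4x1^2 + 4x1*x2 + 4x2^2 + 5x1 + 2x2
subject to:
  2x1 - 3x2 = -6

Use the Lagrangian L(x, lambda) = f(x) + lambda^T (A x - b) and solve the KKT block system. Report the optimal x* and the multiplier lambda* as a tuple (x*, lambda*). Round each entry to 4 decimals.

Form the Lagrangian:
  L(x, lambda) = (1/2) x^T Q x + c^T x + lambda^T (A x - b)
Stationarity (grad_x L = 0): Q x + c + A^T lambda = 0.
Primal feasibility: A x = b.

This gives the KKT block system:
  [ Q   A^T ] [ x     ]   [-c ]
  [ A    0  ] [ lambda ] = [ b ]

Solving the linear system:
  x*      = (-1.4803, 1.0132)
  lambda* = (1.3947)
  f(x*)   = 1.4967

x* = (-1.4803, 1.0132), lambda* = (1.3947)


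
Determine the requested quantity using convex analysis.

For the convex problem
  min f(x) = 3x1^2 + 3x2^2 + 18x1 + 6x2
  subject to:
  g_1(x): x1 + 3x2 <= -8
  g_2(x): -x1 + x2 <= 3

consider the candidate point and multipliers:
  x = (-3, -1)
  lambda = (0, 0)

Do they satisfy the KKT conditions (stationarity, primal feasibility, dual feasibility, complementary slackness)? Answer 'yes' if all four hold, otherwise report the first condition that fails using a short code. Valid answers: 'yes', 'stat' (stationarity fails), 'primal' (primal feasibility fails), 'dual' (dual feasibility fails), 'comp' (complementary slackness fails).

Gradient of f: grad f(x) = Q x + c = (0, 0)
Constraint values g_i(x) = a_i^T x - b_i:
  g_1((-3, -1)) = 2
  g_2((-3, -1)) = -1
Stationarity residual: grad f(x) + sum_i lambda_i a_i = (0, 0)
  -> stationarity OK
Primal feasibility (all g_i <= 0): FAILS
Dual feasibility (all lambda_i >= 0): OK
Complementary slackness (lambda_i * g_i(x) = 0 for all i): OK

Verdict: the first failing condition is primal_feasibility -> primal.

primal


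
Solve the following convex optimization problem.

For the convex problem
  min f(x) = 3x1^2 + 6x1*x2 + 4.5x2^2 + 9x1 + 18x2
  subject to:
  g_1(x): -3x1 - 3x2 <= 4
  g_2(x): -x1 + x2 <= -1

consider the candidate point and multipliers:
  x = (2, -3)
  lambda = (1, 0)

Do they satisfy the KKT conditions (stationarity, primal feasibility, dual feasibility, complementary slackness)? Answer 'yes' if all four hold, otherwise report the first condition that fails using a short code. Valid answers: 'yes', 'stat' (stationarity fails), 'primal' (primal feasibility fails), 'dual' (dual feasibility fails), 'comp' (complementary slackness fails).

Gradient of f: grad f(x) = Q x + c = (3, 3)
Constraint values g_i(x) = a_i^T x - b_i:
  g_1((2, -3)) = -1
  g_2((2, -3)) = -4
Stationarity residual: grad f(x) + sum_i lambda_i a_i = (0, 0)
  -> stationarity OK
Primal feasibility (all g_i <= 0): OK
Dual feasibility (all lambda_i >= 0): OK
Complementary slackness (lambda_i * g_i(x) = 0 for all i): FAILS

Verdict: the first failing condition is complementary_slackness -> comp.

comp


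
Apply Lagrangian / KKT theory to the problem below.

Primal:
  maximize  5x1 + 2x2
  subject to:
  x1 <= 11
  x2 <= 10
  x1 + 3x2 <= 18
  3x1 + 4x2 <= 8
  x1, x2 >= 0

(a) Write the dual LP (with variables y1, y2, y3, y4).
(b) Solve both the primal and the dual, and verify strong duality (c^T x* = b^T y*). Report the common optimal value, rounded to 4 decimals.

The standard primal-dual pair for 'max c^T x s.t. A x <= b, x >= 0' is:
  Dual:  min b^T y  s.t.  A^T y >= c,  y >= 0.

So the dual LP is:
  minimize  11y1 + 10y2 + 18y3 + 8y4
  subject to:
    y1 + y3 + 3y4 >= 5
    y2 + 3y3 + 4y4 >= 2
    y1, y2, y3, y4 >= 0

Solving the primal: x* = (2.6667, 0).
  primal value c^T x* = 13.3333.
Solving the dual: y* = (0, 0, 0, 1.6667).
  dual value b^T y* = 13.3333.
Strong duality: c^T x* = b^T y*. Confirmed.

13.3333


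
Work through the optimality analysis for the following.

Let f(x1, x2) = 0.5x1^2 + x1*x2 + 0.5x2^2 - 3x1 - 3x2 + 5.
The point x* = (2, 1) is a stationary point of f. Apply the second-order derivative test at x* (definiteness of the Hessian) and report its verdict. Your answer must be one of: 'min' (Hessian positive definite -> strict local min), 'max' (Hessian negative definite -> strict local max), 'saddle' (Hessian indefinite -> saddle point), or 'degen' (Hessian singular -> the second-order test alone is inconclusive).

Compute the Hessian H = grad^2 f:
  H = [[1, 1], [1, 1]]
Verify stationarity: grad f(x*) = H x* + g = (0, 0).
Eigenvalues of H: 0, 2.
H has a zero eigenvalue (singular; positive semidefinite but not definite), so H is neither positive definite, negative definite, nor indefinite. The second-order test alone is inconclusive -> degen.
(Indeed, f is constant along the null direction of H through x*, so x* is not a strict local extremum.)

degen


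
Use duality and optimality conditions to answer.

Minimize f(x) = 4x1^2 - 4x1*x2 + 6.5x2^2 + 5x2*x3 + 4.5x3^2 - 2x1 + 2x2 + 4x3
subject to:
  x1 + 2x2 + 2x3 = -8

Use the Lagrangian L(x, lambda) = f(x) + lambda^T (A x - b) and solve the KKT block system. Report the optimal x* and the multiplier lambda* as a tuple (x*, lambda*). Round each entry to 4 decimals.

Form the Lagrangian:
  L(x, lambda) = (1/2) x^T Q x + c^T x + lambda^T (A x - b)
Stationarity (grad_x L = 0): Q x + c + A^T lambda = 0.
Primal feasibility: A x = b.

This gives the KKT block system:
  [ Q   A^T ] [ x     ]   [-c ]
  [ A    0  ] [ lambda ] = [ b ]

Solving the linear system:
  x*      = (-1.6471, -1.4412, -1.7353)
  lambda* = (9.4118)
  f(x*)   = 34.3824

x* = (-1.6471, -1.4412, -1.7353), lambda* = (9.4118)


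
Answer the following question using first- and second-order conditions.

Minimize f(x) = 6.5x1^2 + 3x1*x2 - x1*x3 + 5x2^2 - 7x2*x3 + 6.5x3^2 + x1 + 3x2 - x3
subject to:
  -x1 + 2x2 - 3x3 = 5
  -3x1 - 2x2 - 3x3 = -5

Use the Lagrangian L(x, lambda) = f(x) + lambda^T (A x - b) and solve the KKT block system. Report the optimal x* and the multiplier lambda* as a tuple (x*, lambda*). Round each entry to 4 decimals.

Form the Lagrangian:
  L(x, lambda) = (1/2) x^T Q x + c^T x + lambda^T (A x - b)
Stationarity (grad_x L = 0): Q x + c + A^T lambda = 0.
Primal feasibility: A x = b.

This gives the KKT block system:
  [ Q   A^T ] [ x     ]   [-c ]
  [ A    0  ] [ lambda ] = [ b ]

Solving the linear system:
  x*      = (-0.4572, 2.7286, 0.3048)
  lambda* = (-9.3086, 4.0818)
  f(x*)   = 37.1877

x* = (-0.4572, 2.7286, 0.3048), lambda* = (-9.3086, 4.0818)


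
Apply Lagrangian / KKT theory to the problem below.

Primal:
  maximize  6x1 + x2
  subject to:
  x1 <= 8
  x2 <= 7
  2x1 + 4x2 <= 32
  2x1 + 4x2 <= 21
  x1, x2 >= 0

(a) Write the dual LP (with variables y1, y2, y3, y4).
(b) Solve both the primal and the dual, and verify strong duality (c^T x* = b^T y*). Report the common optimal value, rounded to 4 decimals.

The standard primal-dual pair for 'max c^T x s.t. A x <= b, x >= 0' is:
  Dual:  min b^T y  s.t.  A^T y >= c,  y >= 0.

So the dual LP is:
  minimize  8y1 + 7y2 + 32y3 + 21y4
  subject to:
    y1 + 2y3 + 2y4 >= 6
    y2 + 4y3 + 4y4 >= 1
    y1, y2, y3, y4 >= 0

Solving the primal: x* = (8, 1.25).
  primal value c^T x* = 49.25.
Solving the dual: y* = (5.5, 0, 0, 0.25).
  dual value b^T y* = 49.25.
Strong duality: c^T x* = b^T y*. Confirmed.

49.25


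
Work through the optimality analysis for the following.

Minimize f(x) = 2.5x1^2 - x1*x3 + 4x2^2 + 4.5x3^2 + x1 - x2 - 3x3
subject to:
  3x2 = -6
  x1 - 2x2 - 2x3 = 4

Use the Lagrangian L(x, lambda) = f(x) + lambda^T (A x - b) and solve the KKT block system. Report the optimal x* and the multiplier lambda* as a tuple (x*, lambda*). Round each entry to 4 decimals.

Form the Lagrangian:
  L(x, lambda) = (1/2) x^T Q x + c^T x + lambda^T (A x - b)
Stationarity (grad_x L = 0): Q x + c + A^T lambda = 0.
Primal feasibility: A x = b.

This gives the KKT block system:
  [ Q   A^T ] [ x     ]   [-c ]
  [ A    0  ] [ lambda ] = [ b ]

Solving the linear system:
  x*      = (0.08, -2, 0.04)
  lambda* = (4.76, -1.36)
  f(x*)   = 17.98

x* = (0.08, -2, 0.04), lambda* = (4.76, -1.36)


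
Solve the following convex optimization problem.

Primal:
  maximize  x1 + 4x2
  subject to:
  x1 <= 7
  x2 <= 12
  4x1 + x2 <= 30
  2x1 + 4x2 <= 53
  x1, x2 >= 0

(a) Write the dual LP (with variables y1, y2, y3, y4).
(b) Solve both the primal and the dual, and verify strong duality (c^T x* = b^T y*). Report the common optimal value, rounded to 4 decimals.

The standard primal-dual pair for 'max c^T x s.t. A x <= b, x >= 0' is:
  Dual:  min b^T y  s.t.  A^T y >= c,  y >= 0.

So the dual LP is:
  minimize  7y1 + 12y2 + 30y3 + 53y4
  subject to:
    y1 + 4y3 + 2y4 >= 1
    y2 + y3 + 4y4 >= 4
    y1, y2, y3, y4 >= 0

Solving the primal: x* = (2.5, 12).
  primal value c^T x* = 50.5.
Solving the dual: y* = (0, 2, 0, 0.5).
  dual value b^T y* = 50.5.
Strong duality: c^T x* = b^T y*. Confirmed.

50.5


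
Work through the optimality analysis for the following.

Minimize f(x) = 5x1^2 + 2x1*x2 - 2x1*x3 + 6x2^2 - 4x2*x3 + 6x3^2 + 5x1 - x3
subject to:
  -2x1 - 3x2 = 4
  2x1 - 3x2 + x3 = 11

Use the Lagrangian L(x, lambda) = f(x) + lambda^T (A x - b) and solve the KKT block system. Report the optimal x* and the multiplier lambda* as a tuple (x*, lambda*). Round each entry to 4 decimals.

Form the Lagrangian:
  L(x, lambda) = (1/2) x^T Q x + c^T x + lambda^T (A x - b)
Stationarity (grad_x L = 0): Q x + c + A^T lambda = 0.
Primal feasibility: A x = b.

This gives the KKT block system:
  [ Q   A^T ] [ x     ]   [-c ]
  [ A    0  ] [ lambda ] = [ b ]

Solving the linear system:
  x*      = (1.6839, -2.456, 0.2642)
  lambda* = (-0.427, -8.6265)
  f(x*)   = 52.3776

x* = (1.6839, -2.456, 0.2642), lambda* = (-0.427, -8.6265)


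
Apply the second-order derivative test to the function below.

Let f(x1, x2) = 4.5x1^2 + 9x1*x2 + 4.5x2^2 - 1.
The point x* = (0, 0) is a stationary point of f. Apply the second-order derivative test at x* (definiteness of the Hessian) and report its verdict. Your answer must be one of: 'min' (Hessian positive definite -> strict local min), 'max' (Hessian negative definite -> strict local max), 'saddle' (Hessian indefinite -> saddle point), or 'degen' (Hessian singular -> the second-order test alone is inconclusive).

Compute the Hessian H = grad^2 f:
  H = [[9, 9], [9, 9]]
Verify stationarity: grad f(x*) = H x* + g = (0, 0).
Eigenvalues of H: 0, 18.
H has a zero eigenvalue (singular; positive semidefinite but not definite), so H is neither positive definite, negative definite, nor indefinite. The second-order test alone is inconclusive -> degen.
(Indeed, f is constant along the null direction of H through x*, so x* is not a strict local extremum.)

degen


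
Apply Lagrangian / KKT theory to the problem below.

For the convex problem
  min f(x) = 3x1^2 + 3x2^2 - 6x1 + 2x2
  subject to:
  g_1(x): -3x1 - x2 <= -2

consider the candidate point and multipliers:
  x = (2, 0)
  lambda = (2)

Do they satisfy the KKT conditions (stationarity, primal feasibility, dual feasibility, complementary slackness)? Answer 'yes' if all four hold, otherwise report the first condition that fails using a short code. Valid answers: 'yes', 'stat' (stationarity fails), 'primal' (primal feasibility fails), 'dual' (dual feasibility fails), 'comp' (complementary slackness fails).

Gradient of f: grad f(x) = Q x + c = (6, 2)
Constraint values g_i(x) = a_i^T x - b_i:
  g_1((2, 0)) = -4
Stationarity residual: grad f(x) + sum_i lambda_i a_i = (0, 0)
  -> stationarity OK
Primal feasibility (all g_i <= 0): OK
Dual feasibility (all lambda_i >= 0): OK
Complementary slackness (lambda_i * g_i(x) = 0 for all i): FAILS

Verdict: the first failing condition is complementary_slackness -> comp.

comp


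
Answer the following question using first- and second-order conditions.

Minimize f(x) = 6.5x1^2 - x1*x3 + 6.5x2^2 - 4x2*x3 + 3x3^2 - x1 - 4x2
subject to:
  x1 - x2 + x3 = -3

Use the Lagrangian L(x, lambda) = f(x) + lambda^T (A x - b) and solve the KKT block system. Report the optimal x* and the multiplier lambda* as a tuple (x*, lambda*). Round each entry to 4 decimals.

Form the Lagrangian:
  L(x, lambda) = (1/2) x^T Q x + c^T x + lambda^T (A x - b)
Stationarity (grad_x L = 0): Q x + c + A^T lambda = 0.
Primal feasibility: A x = b.

This gives the KKT block system:
  [ Q   A^T ] [ x     ]   [-c ]
  [ A    0  ] [ lambda ] = [ b ]

Solving the linear system:
  x*      = (-0.8559, 0.6757, -1.4685)
  lambda* = (10.6577)
  f(x*)   = 15.0631

x* = (-0.8559, 0.6757, -1.4685), lambda* = (10.6577)


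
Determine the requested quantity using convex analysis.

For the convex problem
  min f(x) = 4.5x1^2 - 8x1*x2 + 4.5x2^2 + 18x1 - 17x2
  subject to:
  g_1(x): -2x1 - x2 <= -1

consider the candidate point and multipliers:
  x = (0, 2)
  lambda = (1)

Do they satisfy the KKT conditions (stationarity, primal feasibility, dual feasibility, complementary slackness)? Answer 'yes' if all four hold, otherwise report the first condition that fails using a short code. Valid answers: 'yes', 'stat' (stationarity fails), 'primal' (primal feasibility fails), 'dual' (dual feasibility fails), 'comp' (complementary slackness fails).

Gradient of f: grad f(x) = Q x + c = (2, 1)
Constraint values g_i(x) = a_i^T x - b_i:
  g_1((0, 2)) = -1
Stationarity residual: grad f(x) + sum_i lambda_i a_i = (0, 0)
  -> stationarity OK
Primal feasibility (all g_i <= 0): OK
Dual feasibility (all lambda_i >= 0): OK
Complementary slackness (lambda_i * g_i(x) = 0 for all i): FAILS

Verdict: the first failing condition is complementary_slackness -> comp.

comp


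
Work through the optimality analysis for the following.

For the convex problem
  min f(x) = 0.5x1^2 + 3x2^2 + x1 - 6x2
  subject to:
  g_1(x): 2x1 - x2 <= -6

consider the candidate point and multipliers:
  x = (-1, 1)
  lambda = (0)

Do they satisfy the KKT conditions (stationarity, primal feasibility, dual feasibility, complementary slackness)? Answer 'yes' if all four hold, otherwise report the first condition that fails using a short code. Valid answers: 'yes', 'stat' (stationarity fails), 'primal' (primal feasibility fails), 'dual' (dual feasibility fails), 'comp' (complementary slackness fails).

Gradient of f: grad f(x) = Q x + c = (0, 0)
Constraint values g_i(x) = a_i^T x - b_i:
  g_1((-1, 1)) = 3
Stationarity residual: grad f(x) + sum_i lambda_i a_i = (0, 0)
  -> stationarity OK
Primal feasibility (all g_i <= 0): FAILS
Dual feasibility (all lambda_i >= 0): OK
Complementary slackness (lambda_i * g_i(x) = 0 for all i): OK

Verdict: the first failing condition is primal_feasibility -> primal.

primal


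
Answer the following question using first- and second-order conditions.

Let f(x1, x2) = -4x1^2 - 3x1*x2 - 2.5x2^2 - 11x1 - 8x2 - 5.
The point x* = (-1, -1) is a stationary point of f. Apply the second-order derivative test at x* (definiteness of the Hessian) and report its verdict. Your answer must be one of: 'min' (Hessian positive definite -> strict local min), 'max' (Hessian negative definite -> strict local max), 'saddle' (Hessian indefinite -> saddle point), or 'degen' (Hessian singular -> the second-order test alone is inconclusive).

Compute the Hessian H = grad^2 f:
  H = [[-8, -3], [-3, -5]]
Verify stationarity: grad f(x*) = H x* + g = (0, 0).
Eigenvalues of H: -9.8541, -3.1459.
Both eigenvalues < 0, so H is negative definite -> x* is a strict local max.

max


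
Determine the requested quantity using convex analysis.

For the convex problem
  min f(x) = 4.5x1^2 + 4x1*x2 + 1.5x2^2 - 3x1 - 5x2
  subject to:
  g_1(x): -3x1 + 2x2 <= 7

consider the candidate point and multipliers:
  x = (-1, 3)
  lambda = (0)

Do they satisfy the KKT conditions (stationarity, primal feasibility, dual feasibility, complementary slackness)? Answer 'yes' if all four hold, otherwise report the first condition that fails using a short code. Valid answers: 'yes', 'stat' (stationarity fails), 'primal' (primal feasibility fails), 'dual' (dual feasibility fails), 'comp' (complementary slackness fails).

Gradient of f: grad f(x) = Q x + c = (0, 0)
Constraint values g_i(x) = a_i^T x - b_i:
  g_1((-1, 3)) = 2
Stationarity residual: grad f(x) + sum_i lambda_i a_i = (0, 0)
  -> stationarity OK
Primal feasibility (all g_i <= 0): FAILS
Dual feasibility (all lambda_i >= 0): OK
Complementary slackness (lambda_i * g_i(x) = 0 for all i): OK

Verdict: the first failing condition is primal_feasibility -> primal.

primal


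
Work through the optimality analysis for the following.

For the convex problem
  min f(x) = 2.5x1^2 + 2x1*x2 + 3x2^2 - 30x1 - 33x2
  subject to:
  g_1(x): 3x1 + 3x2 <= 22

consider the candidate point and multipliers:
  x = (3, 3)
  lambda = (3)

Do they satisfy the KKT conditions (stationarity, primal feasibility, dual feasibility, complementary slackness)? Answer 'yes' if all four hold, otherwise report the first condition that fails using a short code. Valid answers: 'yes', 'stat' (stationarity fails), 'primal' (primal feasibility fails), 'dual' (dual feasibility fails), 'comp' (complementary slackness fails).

Gradient of f: grad f(x) = Q x + c = (-9, -9)
Constraint values g_i(x) = a_i^T x - b_i:
  g_1((3, 3)) = -4
Stationarity residual: grad f(x) + sum_i lambda_i a_i = (0, 0)
  -> stationarity OK
Primal feasibility (all g_i <= 0): OK
Dual feasibility (all lambda_i >= 0): OK
Complementary slackness (lambda_i * g_i(x) = 0 for all i): FAILS

Verdict: the first failing condition is complementary_slackness -> comp.

comp


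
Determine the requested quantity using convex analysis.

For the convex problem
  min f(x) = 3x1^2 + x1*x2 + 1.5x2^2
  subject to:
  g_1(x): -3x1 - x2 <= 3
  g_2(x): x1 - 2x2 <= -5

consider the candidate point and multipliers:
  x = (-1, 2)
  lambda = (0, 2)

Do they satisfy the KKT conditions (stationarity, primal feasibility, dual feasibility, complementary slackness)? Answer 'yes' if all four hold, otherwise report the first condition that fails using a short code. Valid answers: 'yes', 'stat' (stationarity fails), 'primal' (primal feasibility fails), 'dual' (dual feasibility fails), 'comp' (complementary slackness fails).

Gradient of f: grad f(x) = Q x + c = (-4, 5)
Constraint values g_i(x) = a_i^T x - b_i:
  g_1((-1, 2)) = -2
  g_2((-1, 2)) = 0
Stationarity residual: grad f(x) + sum_i lambda_i a_i = (-2, 1)
  -> stationarity FAILS
Primal feasibility (all g_i <= 0): OK
Dual feasibility (all lambda_i >= 0): OK
Complementary slackness (lambda_i * g_i(x) = 0 for all i): OK

Verdict: the first failing condition is stationarity -> stat.

stat


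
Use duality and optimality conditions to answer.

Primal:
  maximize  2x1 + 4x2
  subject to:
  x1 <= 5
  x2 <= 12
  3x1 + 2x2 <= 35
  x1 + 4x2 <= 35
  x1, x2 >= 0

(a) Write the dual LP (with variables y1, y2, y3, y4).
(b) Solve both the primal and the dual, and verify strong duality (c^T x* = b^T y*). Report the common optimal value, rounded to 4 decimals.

The standard primal-dual pair for 'max c^T x s.t. A x <= b, x >= 0' is:
  Dual:  min b^T y  s.t.  A^T y >= c,  y >= 0.

So the dual LP is:
  minimize  5y1 + 12y2 + 35y3 + 35y4
  subject to:
    y1 + 3y3 + y4 >= 2
    y2 + 2y3 + 4y4 >= 4
    y1, y2, y3, y4 >= 0

Solving the primal: x* = (5, 7.5).
  primal value c^T x* = 40.
Solving the dual: y* = (1, 0, 0, 1).
  dual value b^T y* = 40.
Strong duality: c^T x* = b^T y*. Confirmed.

40


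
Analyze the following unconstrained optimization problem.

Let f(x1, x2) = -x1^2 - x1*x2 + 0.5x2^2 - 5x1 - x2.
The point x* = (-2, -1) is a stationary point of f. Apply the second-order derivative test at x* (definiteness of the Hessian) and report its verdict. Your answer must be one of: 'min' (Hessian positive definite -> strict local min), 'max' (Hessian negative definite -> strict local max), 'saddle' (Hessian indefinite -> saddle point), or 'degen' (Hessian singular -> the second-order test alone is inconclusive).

Compute the Hessian H = grad^2 f:
  H = [[-2, -1], [-1, 1]]
Verify stationarity: grad f(x*) = H x* + g = (0, 0).
Eigenvalues of H: -2.3028, 1.3028.
Eigenvalues have mixed signs, so H is indefinite -> x* is a saddle point.

saddle


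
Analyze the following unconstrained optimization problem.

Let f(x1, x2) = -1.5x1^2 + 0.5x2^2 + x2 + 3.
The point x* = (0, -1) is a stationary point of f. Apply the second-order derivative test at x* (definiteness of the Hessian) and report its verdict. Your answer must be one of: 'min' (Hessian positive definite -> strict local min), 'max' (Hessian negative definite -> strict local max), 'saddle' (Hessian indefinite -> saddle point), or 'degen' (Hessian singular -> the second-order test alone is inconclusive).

Compute the Hessian H = grad^2 f:
  H = [[-3, 0], [0, 1]]
Verify stationarity: grad f(x*) = H x* + g = (0, 0).
Eigenvalues of H: -3, 1.
Eigenvalues have mixed signs, so H is indefinite -> x* is a saddle point.

saddle


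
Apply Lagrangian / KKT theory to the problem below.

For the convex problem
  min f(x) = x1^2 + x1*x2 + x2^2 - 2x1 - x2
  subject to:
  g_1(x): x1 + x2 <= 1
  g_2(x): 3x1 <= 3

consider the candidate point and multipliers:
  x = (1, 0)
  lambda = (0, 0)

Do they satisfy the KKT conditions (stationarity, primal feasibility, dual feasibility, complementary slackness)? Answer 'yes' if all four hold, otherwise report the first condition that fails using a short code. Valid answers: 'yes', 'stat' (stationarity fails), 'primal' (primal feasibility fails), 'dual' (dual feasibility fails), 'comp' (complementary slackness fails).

Gradient of f: grad f(x) = Q x + c = (0, 0)
Constraint values g_i(x) = a_i^T x - b_i:
  g_1((1, 0)) = 0
  g_2((1, 0)) = 0
Stationarity residual: grad f(x) + sum_i lambda_i a_i = (0, 0)
  -> stationarity OK
Primal feasibility (all g_i <= 0): OK
Dual feasibility (all lambda_i >= 0): OK
Complementary slackness (lambda_i * g_i(x) = 0 for all i): OK

Verdict: yes, KKT holds.

yes


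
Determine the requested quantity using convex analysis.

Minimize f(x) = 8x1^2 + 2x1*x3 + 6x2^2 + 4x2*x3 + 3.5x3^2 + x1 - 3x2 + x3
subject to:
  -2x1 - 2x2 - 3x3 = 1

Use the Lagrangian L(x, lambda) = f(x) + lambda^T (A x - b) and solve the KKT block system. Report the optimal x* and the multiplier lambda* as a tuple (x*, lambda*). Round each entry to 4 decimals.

Form the Lagrangian:
  L(x, lambda) = (1/2) x^T Q x + c^T x + lambda^T (A x - b)
Stationarity (grad_x L = 0): Q x + c + A^T lambda = 0.
Primal feasibility: A x = b.

This gives the KKT block system:
  [ Q   A^T ] [ x     ]   [-c ]
  [ A    0  ] [ lambda ] = [ b ]

Solving the linear system:
  x*      = (-0.0556, 0.3472, -0.5278)
  lambda* = (-0.4722)
  f(x*)   = -0.5764

x* = (-0.0556, 0.3472, -0.5278), lambda* = (-0.4722)


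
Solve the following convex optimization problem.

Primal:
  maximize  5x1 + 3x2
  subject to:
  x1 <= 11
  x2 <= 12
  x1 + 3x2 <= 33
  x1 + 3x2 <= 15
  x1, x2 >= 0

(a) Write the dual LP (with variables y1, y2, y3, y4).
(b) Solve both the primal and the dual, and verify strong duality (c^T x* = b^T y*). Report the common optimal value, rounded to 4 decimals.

The standard primal-dual pair for 'max c^T x s.t. A x <= b, x >= 0' is:
  Dual:  min b^T y  s.t.  A^T y >= c,  y >= 0.

So the dual LP is:
  minimize  11y1 + 12y2 + 33y3 + 15y4
  subject to:
    y1 + y3 + y4 >= 5
    y2 + 3y3 + 3y4 >= 3
    y1, y2, y3, y4 >= 0

Solving the primal: x* = (11, 1.3333).
  primal value c^T x* = 59.
Solving the dual: y* = (4, 0, 0, 1).
  dual value b^T y* = 59.
Strong duality: c^T x* = b^T y*. Confirmed.

59


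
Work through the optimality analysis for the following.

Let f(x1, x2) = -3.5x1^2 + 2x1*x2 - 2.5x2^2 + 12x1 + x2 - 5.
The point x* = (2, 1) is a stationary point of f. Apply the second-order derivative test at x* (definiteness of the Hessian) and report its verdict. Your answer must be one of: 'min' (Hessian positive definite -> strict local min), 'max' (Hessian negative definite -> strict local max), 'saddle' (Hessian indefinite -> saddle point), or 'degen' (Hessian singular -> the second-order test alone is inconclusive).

Compute the Hessian H = grad^2 f:
  H = [[-7, 2], [2, -5]]
Verify stationarity: grad f(x*) = H x* + g = (0, 0).
Eigenvalues of H: -8.2361, -3.7639.
Both eigenvalues < 0, so H is negative definite -> x* is a strict local max.

max


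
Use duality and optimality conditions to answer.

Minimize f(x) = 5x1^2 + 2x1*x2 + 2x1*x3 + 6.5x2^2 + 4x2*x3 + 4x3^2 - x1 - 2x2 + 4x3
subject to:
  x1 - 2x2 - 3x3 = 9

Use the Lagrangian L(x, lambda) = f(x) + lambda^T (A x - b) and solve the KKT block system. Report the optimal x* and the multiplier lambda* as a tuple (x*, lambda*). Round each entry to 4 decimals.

Form the Lagrangian:
  L(x, lambda) = (1/2) x^T Q x + c^T x + lambda^T (A x - b)
Stationarity (grad_x L = 0): Q x + c + A^T lambda = 0.
Primal feasibility: A x = b.

This gives the KKT block system:
  [ Q   A^T ] [ x     ]   [-c ]
  [ A    0  ] [ lambda ] = [ b ]

Solving the linear system:
  x*      = (1.1175, 0.0373, -2.6524)
  lambda* = (-4.9449)
  f(x*)   = 16.3513

x* = (1.1175, 0.0373, -2.6524), lambda* = (-4.9449)


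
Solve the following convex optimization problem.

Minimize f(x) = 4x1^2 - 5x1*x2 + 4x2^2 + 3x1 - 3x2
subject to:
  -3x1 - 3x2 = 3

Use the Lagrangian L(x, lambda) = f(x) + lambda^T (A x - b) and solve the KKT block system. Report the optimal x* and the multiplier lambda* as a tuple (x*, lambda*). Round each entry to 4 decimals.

Form the Lagrangian:
  L(x, lambda) = (1/2) x^T Q x + c^T x + lambda^T (A x - b)
Stationarity (grad_x L = 0): Q x + c + A^T lambda = 0.
Primal feasibility: A x = b.

This gives the KKT block system:
  [ Q   A^T ] [ x     ]   [-c ]
  [ A    0  ] [ lambda ] = [ b ]

Solving the linear system:
  x*      = (-0.7308, -0.2692)
  lambda* = (-0.5)
  f(x*)   = 0.0577

x* = (-0.7308, -0.2692), lambda* = (-0.5)


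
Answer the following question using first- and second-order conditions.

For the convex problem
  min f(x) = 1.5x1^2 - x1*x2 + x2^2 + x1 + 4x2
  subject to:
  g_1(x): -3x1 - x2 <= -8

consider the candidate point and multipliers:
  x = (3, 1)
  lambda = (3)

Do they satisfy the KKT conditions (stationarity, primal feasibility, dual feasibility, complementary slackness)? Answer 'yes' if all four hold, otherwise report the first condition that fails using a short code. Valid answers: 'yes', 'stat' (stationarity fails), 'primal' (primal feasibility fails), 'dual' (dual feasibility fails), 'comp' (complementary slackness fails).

Gradient of f: grad f(x) = Q x + c = (9, 3)
Constraint values g_i(x) = a_i^T x - b_i:
  g_1((3, 1)) = -2
Stationarity residual: grad f(x) + sum_i lambda_i a_i = (0, 0)
  -> stationarity OK
Primal feasibility (all g_i <= 0): OK
Dual feasibility (all lambda_i >= 0): OK
Complementary slackness (lambda_i * g_i(x) = 0 for all i): FAILS

Verdict: the first failing condition is complementary_slackness -> comp.

comp


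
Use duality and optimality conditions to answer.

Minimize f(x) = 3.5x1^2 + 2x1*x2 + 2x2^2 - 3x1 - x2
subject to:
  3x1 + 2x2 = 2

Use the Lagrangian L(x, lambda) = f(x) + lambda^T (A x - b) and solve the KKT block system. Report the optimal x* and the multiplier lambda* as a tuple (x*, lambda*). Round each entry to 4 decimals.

Form the Lagrangian:
  L(x, lambda) = (1/2) x^T Q x + c^T x + lambda^T (A x - b)
Stationarity (grad_x L = 0): Q x + c + A^T lambda = 0.
Primal feasibility: A x = b.

This gives the KKT block system:
  [ Q   A^T ] [ x     ]   [-c ]
  [ A    0  ] [ lambda ] = [ b ]

Solving the linear system:
  x*      = (0.55, 0.175)
  lambda* = (-0.4)
  f(x*)   = -0.5125

x* = (0.55, 0.175), lambda* = (-0.4)


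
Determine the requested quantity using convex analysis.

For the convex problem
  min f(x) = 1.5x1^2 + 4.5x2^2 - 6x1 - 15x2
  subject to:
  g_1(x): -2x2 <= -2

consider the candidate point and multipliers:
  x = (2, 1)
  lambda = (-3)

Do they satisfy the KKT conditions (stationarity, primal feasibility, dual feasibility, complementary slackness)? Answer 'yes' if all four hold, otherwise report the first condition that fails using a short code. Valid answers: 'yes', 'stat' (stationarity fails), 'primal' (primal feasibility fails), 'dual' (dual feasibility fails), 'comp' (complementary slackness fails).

Gradient of f: grad f(x) = Q x + c = (0, -6)
Constraint values g_i(x) = a_i^T x - b_i:
  g_1((2, 1)) = 0
Stationarity residual: grad f(x) + sum_i lambda_i a_i = (0, 0)
  -> stationarity OK
Primal feasibility (all g_i <= 0): OK
Dual feasibility (all lambda_i >= 0): FAILS
Complementary slackness (lambda_i * g_i(x) = 0 for all i): OK

Verdict: the first failing condition is dual_feasibility -> dual.

dual


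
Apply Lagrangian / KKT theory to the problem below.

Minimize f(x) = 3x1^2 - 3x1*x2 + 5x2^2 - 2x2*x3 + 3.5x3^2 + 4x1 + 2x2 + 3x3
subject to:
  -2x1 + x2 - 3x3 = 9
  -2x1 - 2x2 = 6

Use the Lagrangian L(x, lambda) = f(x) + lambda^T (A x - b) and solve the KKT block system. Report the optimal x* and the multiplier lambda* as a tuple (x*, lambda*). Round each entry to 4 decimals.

Form the Lagrangian:
  L(x, lambda) = (1/2) x^T Q x + c^T x + lambda^T (A x - b)
Stationarity (grad_x L = 0): Q x + c + A^T lambda = 0.
Primal feasibility: A x = b.

This gives the KKT block system:
  [ Q   A^T ] [ x     ]   [-c ]
  [ A    0  ] [ lambda ] = [ b ]

Solving the linear system:
  x*      = (-2.08, -0.92, -1.92)
  lambda* = (-2.8667, 0.0067)
  f(x*)   = 4.92

x* = (-2.08, -0.92, -1.92), lambda* = (-2.8667, 0.0067)


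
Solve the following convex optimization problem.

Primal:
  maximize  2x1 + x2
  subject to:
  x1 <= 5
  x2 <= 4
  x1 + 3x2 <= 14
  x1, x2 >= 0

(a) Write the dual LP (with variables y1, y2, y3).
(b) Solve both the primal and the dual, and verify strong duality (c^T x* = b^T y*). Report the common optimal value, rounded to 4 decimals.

The standard primal-dual pair for 'max c^T x s.t. A x <= b, x >= 0' is:
  Dual:  min b^T y  s.t.  A^T y >= c,  y >= 0.

So the dual LP is:
  minimize  5y1 + 4y2 + 14y3
  subject to:
    y1 + y3 >= 2
    y2 + 3y3 >= 1
    y1, y2, y3 >= 0

Solving the primal: x* = (5, 3).
  primal value c^T x* = 13.
Solving the dual: y* = (1.6667, 0, 0.3333).
  dual value b^T y* = 13.
Strong duality: c^T x* = b^T y*. Confirmed.

13


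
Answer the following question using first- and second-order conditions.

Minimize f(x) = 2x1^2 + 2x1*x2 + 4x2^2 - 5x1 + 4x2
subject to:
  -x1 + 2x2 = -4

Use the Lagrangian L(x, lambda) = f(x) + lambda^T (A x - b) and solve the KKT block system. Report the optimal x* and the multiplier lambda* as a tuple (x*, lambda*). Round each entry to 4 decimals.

Form the Lagrangian:
  L(x, lambda) = (1/2) x^T Q x + c^T x + lambda^T (A x - b)
Stationarity (grad_x L = 0): Q x + c + A^T lambda = 0.
Primal feasibility: A x = b.

This gives the KKT block system:
  [ Q   A^T ] [ x     ]   [-c ]
  [ A    0  ] [ lambda ] = [ b ]

Solving the linear system:
  x*      = (1.875, -1.0625)
  lambda* = (0.375)
  f(x*)   = -6.0625

x* = (1.875, -1.0625), lambda* = (0.375)


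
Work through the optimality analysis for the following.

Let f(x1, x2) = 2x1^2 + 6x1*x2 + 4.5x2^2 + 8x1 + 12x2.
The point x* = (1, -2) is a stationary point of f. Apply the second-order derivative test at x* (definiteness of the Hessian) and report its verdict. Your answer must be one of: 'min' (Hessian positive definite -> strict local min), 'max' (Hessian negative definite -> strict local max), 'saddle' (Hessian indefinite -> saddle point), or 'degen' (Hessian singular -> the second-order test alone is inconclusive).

Compute the Hessian H = grad^2 f:
  H = [[4, 6], [6, 9]]
Verify stationarity: grad f(x*) = H x* + g = (0, 0).
Eigenvalues of H: 0, 13.
H has a zero eigenvalue (singular; positive semidefinite but not definite), so H is neither positive definite, negative definite, nor indefinite. The second-order test alone is inconclusive -> degen.
(Indeed, f is constant along the null direction of H through x*, so x* is not a strict local extremum.)

degen


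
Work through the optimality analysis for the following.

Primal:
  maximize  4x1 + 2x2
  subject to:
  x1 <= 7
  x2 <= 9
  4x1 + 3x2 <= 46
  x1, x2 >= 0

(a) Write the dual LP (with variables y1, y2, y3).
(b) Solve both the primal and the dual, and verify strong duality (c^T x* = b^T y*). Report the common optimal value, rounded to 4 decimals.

The standard primal-dual pair for 'max c^T x s.t. A x <= b, x >= 0' is:
  Dual:  min b^T y  s.t.  A^T y >= c,  y >= 0.

So the dual LP is:
  minimize  7y1 + 9y2 + 46y3
  subject to:
    y1 + 4y3 >= 4
    y2 + 3y3 >= 2
    y1, y2, y3 >= 0

Solving the primal: x* = (7, 6).
  primal value c^T x* = 40.
Solving the dual: y* = (1.3333, 0, 0.6667).
  dual value b^T y* = 40.
Strong duality: c^T x* = b^T y*. Confirmed.

40


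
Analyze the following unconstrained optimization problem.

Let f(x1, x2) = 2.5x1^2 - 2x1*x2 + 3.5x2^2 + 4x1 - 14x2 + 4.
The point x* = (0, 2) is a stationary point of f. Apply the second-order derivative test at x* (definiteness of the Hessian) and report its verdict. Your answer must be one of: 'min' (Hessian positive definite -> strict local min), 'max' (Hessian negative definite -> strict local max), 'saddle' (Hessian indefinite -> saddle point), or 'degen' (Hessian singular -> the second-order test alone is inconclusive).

Compute the Hessian H = grad^2 f:
  H = [[5, -2], [-2, 7]]
Verify stationarity: grad f(x*) = H x* + g = (0, 0).
Eigenvalues of H: 3.7639, 8.2361.
Both eigenvalues > 0, so H is positive definite -> x* is a strict local min.

min


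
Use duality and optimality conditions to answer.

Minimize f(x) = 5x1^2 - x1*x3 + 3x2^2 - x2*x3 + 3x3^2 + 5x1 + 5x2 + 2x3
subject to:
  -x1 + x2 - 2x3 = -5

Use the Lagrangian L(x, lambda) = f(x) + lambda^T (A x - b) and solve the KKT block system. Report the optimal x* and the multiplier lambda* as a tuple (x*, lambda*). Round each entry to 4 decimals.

Form the Lagrangian:
  L(x, lambda) = (1/2) x^T Q x + c^T x + lambda^T (A x - b)
Stationarity (grad_x L = 0): Q x + c + A^T lambda = 0.
Primal feasibility: A x = b.

This gives the KKT block system:
  [ Q   A^T ] [ x     ]   [-c ]
  [ A    0  ] [ lambda ] = [ b ]

Solving the linear system:
  x*      = (0.2848, -1.6266, 1.5443)
  lambda* = (6.3038)
  f(x*)   = 13.9494

x* = (0.2848, -1.6266, 1.5443), lambda* = (6.3038)


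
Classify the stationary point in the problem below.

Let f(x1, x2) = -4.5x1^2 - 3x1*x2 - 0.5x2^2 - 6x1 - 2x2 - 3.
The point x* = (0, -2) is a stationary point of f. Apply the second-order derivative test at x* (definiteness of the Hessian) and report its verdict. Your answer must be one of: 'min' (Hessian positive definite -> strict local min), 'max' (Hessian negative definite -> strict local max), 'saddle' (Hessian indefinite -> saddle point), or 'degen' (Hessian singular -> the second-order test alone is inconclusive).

Compute the Hessian H = grad^2 f:
  H = [[-9, -3], [-3, -1]]
Verify stationarity: grad f(x*) = H x* + g = (0, 0).
Eigenvalues of H: -10, 0.
H has a zero eigenvalue (singular; negative semidefinite but not definite), so H is neither positive definite, negative definite, nor indefinite. The second-order test alone is inconclusive -> degen.
(Indeed, f is constant along the null direction of H through x*, so x* is not a strict local extremum.)

degen


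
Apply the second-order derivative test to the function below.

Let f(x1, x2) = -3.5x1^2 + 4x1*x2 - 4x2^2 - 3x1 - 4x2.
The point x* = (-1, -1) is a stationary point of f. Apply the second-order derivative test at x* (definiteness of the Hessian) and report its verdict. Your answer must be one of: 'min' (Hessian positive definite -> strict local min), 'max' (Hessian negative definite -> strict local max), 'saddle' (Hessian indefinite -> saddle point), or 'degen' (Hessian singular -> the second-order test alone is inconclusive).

Compute the Hessian H = grad^2 f:
  H = [[-7, 4], [4, -8]]
Verify stationarity: grad f(x*) = H x* + g = (0, 0).
Eigenvalues of H: -11.5311, -3.4689.
Both eigenvalues < 0, so H is negative definite -> x* is a strict local max.

max


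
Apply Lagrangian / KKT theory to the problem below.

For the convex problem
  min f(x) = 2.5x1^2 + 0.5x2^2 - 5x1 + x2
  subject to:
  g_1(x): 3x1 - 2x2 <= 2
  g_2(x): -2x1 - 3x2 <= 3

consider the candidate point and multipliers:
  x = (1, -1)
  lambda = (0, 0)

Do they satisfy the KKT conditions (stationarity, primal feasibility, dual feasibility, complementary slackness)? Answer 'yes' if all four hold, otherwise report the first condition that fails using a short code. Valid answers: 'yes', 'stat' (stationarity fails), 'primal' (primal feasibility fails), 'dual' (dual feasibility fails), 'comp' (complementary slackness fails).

Gradient of f: grad f(x) = Q x + c = (0, 0)
Constraint values g_i(x) = a_i^T x - b_i:
  g_1((1, -1)) = 3
  g_2((1, -1)) = -2
Stationarity residual: grad f(x) + sum_i lambda_i a_i = (0, 0)
  -> stationarity OK
Primal feasibility (all g_i <= 0): FAILS
Dual feasibility (all lambda_i >= 0): OK
Complementary slackness (lambda_i * g_i(x) = 0 for all i): OK

Verdict: the first failing condition is primal_feasibility -> primal.

primal


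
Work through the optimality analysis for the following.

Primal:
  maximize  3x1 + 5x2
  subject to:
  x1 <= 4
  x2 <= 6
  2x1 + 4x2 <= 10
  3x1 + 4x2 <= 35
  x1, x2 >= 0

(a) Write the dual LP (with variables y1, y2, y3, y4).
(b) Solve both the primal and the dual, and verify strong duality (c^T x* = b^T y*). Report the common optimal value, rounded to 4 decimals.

The standard primal-dual pair for 'max c^T x s.t. A x <= b, x >= 0' is:
  Dual:  min b^T y  s.t.  A^T y >= c,  y >= 0.

So the dual LP is:
  minimize  4y1 + 6y2 + 10y3 + 35y4
  subject to:
    y1 + 2y3 + 3y4 >= 3
    y2 + 4y3 + 4y4 >= 5
    y1, y2, y3, y4 >= 0

Solving the primal: x* = (4, 0.5).
  primal value c^T x* = 14.5.
Solving the dual: y* = (0.5, 0, 1.25, 0).
  dual value b^T y* = 14.5.
Strong duality: c^T x* = b^T y*. Confirmed.

14.5


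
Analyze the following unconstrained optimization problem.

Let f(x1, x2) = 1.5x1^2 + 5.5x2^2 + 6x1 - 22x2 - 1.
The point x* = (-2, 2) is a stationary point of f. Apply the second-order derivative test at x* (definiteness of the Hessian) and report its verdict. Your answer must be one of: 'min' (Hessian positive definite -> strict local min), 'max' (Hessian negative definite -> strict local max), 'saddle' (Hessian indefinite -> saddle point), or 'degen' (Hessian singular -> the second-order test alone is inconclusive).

Compute the Hessian H = grad^2 f:
  H = [[3, 0], [0, 11]]
Verify stationarity: grad f(x*) = H x* + g = (0, 0).
Eigenvalues of H: 3, 11.
Both eigenvalues > 0, so H is positive definite -> x* is a strict local min.

min


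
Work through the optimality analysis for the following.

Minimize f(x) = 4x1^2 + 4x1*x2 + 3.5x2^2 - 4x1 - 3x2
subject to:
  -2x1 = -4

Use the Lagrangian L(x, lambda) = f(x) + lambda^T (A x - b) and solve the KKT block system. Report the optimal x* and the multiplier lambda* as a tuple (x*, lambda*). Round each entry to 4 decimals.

Form the Lagrangian:
  L(x, lambda) = (1/2) x^T Q x + c^T x + lambda^T (A x - b)
Stationarity (grad_x L = 0): Q x + c + A^T lambda = 0.
Primal feasibility: A x = b.

This gives the KKT block system:
  [ Q   A^T ] [ x     ]   [-c ]
  [ A    0  ] [ lambda ] = [ b ]

Solving the linear system:
  x*      = (2, -0.7143)
  lambda* = (4.5714)
  f(x*)   = 6.2143

x* = (2, -0.7143), lambda* = (4.5714)


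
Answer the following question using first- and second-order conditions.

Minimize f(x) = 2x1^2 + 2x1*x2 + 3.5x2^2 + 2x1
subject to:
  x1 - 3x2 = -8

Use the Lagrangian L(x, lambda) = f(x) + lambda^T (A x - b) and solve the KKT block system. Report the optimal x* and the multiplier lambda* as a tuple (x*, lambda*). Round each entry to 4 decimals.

Form the Lagrangian:
  L(x, lambda) = (1/2) x^T Q x + c^T x + lambda^T (A x - b)
Stationarity (grad_x L = 0): Q x + c + A^T lambda = 0.
Primal feasibility: A x = b.

This gives the KKT block system:
  [ Q   A^T ] [ x     ]   [-c ]
  [ A    0  ] [ lambda ] = [ b ]

Solving the linear system:
  x*      = (-2.2182, 1.9273)
  lambda* = (3.0182)
  f(x*)   = 9.8545

x* = (-2.2182, 1.9273), lambda* = (3.0182)
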